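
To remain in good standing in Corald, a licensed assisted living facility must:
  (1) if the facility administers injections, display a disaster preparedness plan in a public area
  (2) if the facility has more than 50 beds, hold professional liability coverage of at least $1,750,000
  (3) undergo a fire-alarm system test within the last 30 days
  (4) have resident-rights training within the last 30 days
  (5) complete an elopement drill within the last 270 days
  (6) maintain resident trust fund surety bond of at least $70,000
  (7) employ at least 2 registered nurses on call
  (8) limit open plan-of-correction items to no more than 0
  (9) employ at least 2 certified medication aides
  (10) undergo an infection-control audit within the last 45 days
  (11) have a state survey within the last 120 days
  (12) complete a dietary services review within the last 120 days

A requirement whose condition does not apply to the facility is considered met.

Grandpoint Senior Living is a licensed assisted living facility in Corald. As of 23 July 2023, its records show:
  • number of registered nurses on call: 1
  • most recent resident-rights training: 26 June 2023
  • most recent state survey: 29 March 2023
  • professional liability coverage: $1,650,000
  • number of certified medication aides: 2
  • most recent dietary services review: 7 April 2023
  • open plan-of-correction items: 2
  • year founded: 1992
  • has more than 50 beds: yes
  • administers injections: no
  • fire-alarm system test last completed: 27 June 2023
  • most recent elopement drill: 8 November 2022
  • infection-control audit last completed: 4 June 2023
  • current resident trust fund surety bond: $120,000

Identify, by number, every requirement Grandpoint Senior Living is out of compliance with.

1. condition 'administers injections' does not hold → requirement n/a → met
2. condition 'has more than 50 beds' holds; professional liability coverage $1,650,000 < $1,750,000 → not met
3. fire-alarm system test 26 days ago vs limit 30 → met
4. resident-rights training 27 days ago vs limit 30 → met
5. elopement drill 257 days ago vs limit 270 → met
6. resident trust fund surety bond $120,000 ≥ $70,000 → met
7. registered nurses on call 1 < 2 → not met
8. open plan-of-correction items 2 > 0 → not met
9. certified medication aides 2 ≥ 2 → met
10. infection-control audit 49 days ago vs limit 45 → not met
11. state survey 116 days ago vs limit 120 → met
12. dietary services review 107 days ago vs limit 120 → met
Not met: 2, 7, 8, 10

2, 7, 8, 10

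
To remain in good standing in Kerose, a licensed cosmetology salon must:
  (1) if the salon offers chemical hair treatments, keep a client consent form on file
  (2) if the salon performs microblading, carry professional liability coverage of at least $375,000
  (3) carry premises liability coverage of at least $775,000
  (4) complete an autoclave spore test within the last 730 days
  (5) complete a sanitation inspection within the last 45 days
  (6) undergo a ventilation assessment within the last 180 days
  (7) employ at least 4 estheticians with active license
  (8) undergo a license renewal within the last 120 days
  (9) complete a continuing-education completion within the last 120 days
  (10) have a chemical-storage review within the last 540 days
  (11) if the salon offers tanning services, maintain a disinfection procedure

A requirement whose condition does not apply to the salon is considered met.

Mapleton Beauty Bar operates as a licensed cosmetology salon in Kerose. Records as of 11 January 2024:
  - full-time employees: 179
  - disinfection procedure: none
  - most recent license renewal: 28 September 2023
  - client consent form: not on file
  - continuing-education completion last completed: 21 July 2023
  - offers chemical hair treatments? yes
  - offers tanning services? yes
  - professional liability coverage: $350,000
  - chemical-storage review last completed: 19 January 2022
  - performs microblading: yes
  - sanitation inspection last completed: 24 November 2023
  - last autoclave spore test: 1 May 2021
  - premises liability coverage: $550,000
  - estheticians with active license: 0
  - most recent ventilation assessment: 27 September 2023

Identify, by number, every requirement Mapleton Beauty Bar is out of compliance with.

1, 2, 3, 4, 5, 7, 9, 10, 11

1. condition 'offers chemical hair treatments' holds; client consent form absent → not met
2. condition 'performs microblading' holds; professional liability coverage $350,000 < $375,000 → not met
3. premises liability coverage $550,000 < $775,000 → not met
4. autoclave spore test 985 days ago vs limit 730 → not met
5. sanitation inspection 48 days ago vs limit 45 → not met
6. ventilation assessment 106 days ago vs limit 180 → met
7. estheticians with active license 0 < 4 → not met
8. license renewal 105 days ago vs limit 120 → met
9. continuing-education completion 174 days ago vs limit 120 → not met
10. chemical-storage review 722 days ago vs limit 540 → not met
11. condition 'offers tanning services' holds; disinfection procedure absent → not met
Not met: 1, 2, 3, 4, 5, 7, 9, 10, 11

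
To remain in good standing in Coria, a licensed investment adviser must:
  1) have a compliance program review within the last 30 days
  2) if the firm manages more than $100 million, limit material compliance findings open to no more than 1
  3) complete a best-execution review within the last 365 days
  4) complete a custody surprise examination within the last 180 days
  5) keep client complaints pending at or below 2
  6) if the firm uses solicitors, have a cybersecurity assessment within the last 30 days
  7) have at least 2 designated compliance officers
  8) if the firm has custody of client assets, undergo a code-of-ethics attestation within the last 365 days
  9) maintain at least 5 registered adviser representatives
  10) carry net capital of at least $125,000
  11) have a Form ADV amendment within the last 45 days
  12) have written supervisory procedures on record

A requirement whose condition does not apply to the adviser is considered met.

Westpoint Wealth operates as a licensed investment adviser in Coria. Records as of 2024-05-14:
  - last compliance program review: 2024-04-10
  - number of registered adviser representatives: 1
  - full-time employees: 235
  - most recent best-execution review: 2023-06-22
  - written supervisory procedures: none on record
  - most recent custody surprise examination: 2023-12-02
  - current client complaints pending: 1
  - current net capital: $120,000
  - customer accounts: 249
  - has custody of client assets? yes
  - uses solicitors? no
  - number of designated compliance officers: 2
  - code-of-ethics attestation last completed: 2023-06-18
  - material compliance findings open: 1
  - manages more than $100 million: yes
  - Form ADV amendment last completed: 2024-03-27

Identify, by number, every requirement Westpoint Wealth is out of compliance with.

1, 9, 10, 11, 12

1. compliance program review 34 days ago vs limit 30 → not met
2. condition 'manages more than $100 million' holds; material compliance findings open 1 ≤ 1 → met
3. best-execution review 327 days ago vs limit 365 → met
4. custody surprise examination 164 days ago vs limit 180 → met
5. client complaints pending 1 ≤ 2 → met
6. condition 'uses solicitors' does not hold → requirement n/a → met
7. designated compliance officers 2 ≥ 2 → met
8. condition 'has custody of client assets' holds; code-of-ethics attestation 331 days ago vs limit 365 → met
9. registered adviser representatives 1 < 5 → not met
10. net capital $120,000 < $125,000 → not met
11. Form ADV amendment 48 days ago vs limit 45 → not met
12. written supervisory procedures absent → not met
Not met: 1, 9, 10, 11, 12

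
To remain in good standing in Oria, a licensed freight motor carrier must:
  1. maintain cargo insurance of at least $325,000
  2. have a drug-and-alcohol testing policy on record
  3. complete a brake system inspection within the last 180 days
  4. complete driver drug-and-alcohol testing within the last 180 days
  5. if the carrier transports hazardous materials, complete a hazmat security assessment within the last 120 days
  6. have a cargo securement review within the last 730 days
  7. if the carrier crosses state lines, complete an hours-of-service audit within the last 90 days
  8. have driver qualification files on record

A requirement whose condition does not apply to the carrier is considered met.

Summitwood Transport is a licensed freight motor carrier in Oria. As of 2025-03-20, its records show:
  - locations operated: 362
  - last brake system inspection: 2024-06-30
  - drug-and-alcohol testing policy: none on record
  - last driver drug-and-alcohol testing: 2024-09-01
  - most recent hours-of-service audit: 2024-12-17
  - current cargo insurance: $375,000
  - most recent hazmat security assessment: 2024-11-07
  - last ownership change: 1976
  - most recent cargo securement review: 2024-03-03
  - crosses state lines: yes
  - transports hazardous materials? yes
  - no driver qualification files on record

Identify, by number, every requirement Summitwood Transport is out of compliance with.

1. cargo insurance $375,000 ≥ $325,000 → met
2. drug-and-alcohol testing policy absent → not met
3. brake system inspection 263 days ago vs limit 180 → not met
4. driver drug-and-alcohol testing 200 days ago vs limit 180 → not met
5. condition 'transports hazardous materials' holds; hazmat security assessment 133 days ago vs limit 120 → not met
6. cargo securement review 382 days ago vs limit 730 → met
7. condition 'crosses state lines' holds; hours-of-service audit 93 days ago vs limit 90 → not met
8. driver qualification files absent → not met
Not met: 2, 3, 4, 5, 7, 8

2, 3, 4, 5, 7, 8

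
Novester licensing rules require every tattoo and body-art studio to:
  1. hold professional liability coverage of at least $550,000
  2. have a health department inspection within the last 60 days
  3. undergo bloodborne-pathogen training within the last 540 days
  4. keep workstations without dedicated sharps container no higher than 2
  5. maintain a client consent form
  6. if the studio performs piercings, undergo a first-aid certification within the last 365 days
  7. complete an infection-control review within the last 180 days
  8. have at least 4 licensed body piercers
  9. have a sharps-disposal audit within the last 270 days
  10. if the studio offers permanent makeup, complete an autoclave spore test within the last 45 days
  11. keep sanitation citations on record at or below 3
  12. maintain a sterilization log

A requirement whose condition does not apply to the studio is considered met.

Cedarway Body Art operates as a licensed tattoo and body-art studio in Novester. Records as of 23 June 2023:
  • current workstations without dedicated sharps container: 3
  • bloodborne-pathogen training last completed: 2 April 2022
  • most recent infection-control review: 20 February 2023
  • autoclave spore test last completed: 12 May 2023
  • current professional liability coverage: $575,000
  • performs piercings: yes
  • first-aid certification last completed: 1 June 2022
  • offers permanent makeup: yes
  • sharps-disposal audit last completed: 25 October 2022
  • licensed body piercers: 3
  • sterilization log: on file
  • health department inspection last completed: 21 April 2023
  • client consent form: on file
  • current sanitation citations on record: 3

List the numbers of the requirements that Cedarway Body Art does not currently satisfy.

2, 4, 6, 8

1. professional liability coverage $575,000 ≥ $550,000 → met
2. health department inspection 63 days ago vs limit 60 → not met
3. bloodborne-pathogen training 447 days ago vs limit 540 → met
4. workstations without dedicated sharps container 3 > 2 → not met
5. client consent form present → met
6. condition 'performs piercings' holds; first-aid certification 387 days ago vs limit 365 → not met
7. infection-control review 123 days ago vs limit 180 → met
8. licensed body piercers 3 < 4 → not met
9. sharps-disposal audit 241 days ago vs limit 270 → met
10. condition 'offers permanent makeup' holds; autoclave spore test 42 days ago vs limit 45 → met
11. sanitation citations on record 3 ≤ 3 → met
12. sterilization log present → met
Not met: 2, 4, 6, 8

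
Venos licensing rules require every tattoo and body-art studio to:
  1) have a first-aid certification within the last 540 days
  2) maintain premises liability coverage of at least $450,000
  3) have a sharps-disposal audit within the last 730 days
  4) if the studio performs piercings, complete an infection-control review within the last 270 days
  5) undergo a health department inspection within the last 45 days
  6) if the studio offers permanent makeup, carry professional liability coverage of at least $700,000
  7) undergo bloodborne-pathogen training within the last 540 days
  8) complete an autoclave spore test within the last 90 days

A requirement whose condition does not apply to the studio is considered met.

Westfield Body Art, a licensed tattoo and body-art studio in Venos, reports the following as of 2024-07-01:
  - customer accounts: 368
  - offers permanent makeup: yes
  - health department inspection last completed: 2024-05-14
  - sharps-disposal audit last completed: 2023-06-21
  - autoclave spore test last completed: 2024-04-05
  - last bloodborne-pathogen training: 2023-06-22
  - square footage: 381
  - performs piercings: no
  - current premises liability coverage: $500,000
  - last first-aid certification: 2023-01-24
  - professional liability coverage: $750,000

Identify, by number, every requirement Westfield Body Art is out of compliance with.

5

1. first-aid certification 524 days ago vs limit 540 → met
2. premises liability coverage $500,000 ≥ $450,000 → met
3. sharps-disposal audit 376 days ago vs limit 730 → met
4. condition 'performs piercings' does not hold → requirement n/a → met
5. health department inspection 48 days ago vs limit 45 → not met
6. condition 'offers permanent makeup' holds; professional liability coverage $750,000 ≥ $700,000 → met
7. bloodborne-pathogen training 375 days ago vs limit 540 → met
8. autoclave spore test 87 days ago vs limit 90 → met
Not met: 5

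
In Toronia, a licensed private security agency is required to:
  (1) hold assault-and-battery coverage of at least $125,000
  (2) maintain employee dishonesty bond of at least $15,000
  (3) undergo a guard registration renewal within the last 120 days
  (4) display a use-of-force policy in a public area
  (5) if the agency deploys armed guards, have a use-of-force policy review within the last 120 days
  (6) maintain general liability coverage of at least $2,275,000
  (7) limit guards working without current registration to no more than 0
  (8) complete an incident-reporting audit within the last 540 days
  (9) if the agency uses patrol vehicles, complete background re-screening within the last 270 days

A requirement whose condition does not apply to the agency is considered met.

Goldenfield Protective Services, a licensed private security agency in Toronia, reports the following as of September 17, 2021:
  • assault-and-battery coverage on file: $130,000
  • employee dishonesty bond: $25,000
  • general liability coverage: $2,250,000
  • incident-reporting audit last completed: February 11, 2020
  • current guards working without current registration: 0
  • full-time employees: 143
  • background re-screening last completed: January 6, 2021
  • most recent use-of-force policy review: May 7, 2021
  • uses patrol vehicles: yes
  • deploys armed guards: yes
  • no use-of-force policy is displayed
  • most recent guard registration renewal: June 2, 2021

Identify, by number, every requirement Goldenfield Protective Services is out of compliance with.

1. assault-and-battery coverage $130,000 ≥ $125,000 → met
2. employee dishonesty bond $25,000 ≥ $15,000 → met
3. guard registration renewal 107 days ago vs limit 120 → met
4. use-of-force policy absent → not met
5. condition 'deploys armed guards' holds; use-of-force policy review 133 days ago vs limit 120 → not met
6. general liability coverage $2,250,000 < $2,275,000 → not met
7. guards working without current registration 0 ≤ 0 → met
8. incident-reporting audit 584 days ago vs limit 540 → not met
9. condition 'uses patrol vehicles' holds; background re-screening 254 days ago vs limit 270 → met
Not met: 4, 5, 6, 8

4, 5, 6, 8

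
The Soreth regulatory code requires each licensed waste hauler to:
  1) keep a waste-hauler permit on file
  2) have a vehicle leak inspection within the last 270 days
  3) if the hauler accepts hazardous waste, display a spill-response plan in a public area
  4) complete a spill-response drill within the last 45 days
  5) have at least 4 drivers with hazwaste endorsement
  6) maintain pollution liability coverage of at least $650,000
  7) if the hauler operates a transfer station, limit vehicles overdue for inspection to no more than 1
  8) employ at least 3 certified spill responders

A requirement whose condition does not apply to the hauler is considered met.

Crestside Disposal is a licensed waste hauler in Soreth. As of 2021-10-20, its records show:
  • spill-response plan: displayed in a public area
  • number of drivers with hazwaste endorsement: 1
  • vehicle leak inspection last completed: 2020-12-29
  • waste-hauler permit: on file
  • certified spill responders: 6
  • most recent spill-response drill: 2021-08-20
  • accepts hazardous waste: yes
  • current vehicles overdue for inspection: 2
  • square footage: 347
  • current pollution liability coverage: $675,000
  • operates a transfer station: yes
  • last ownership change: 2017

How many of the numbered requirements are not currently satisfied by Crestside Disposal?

1. waste-hauler permit present → met
2. vehicle leak inspection 295 days ago vs limit 270 → not met
3. condition 'accepts hazardous waste' holds; spill-response plan present → met
4. spill-response drill 61 days ago vs limit 45 → not met
5. drivers with hazwaste endorsement 1 < 4 → not met
6. pollution liability coverage $675,000 ≥ $650,000 → met
7. condition 'operates a transfer station' holds; vehicles overdue for inspection 2 > 1 → not met
8. certified spill responders 6 ≥ 3 → met
Not met: 4 of 8

4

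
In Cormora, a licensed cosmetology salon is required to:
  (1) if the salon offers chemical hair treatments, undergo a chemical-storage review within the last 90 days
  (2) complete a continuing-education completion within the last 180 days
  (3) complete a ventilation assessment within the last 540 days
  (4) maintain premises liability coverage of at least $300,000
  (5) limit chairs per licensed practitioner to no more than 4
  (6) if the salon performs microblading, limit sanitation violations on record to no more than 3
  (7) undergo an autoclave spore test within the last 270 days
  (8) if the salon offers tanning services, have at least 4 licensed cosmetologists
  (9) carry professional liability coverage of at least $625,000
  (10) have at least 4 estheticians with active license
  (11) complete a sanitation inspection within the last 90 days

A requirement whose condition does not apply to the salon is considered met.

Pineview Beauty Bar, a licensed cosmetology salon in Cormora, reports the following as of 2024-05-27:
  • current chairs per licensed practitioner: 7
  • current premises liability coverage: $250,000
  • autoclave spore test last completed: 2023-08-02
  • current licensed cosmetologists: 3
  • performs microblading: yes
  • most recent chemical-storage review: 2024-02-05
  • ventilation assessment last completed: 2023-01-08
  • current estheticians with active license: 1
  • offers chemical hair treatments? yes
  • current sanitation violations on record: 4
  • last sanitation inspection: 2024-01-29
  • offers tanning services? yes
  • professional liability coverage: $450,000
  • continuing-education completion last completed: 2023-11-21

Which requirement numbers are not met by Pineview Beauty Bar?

1. condition 'offers chemical hair treatments' holds; chemical-storage review 112 days ago vs limit 90 → not met
2. continuing-education completion 188 days ago vs limit 180 → not met
3. ventilation assessment 505 days ago vs limit 540 → met
4. premises liability coverage $250,000 < $300,000 → not met
5. chairs per licensed practitioner 7 > 4 → not met
6. condition 'performs microblading' holds; sanitation violations on record 4 > 3 → not met
7. autoclave spore test 299 days ago vs limit 270 → not met
8. condition 'offers tanning services' holds; licensed cosmetologists 3 < 4 → not met
9. professional liability coverage $450,000 < $625,000 → not met
10. estheticians with active license 1 < 4 → not met
11. sanitation inspection 119 days ago vs limit 90 → not met
Not met: 1, 2, 4, 5, 6, 7, 8, 9, 10, 11

1, 2, 4, 5, 6, 7, 8, 9, 10, 11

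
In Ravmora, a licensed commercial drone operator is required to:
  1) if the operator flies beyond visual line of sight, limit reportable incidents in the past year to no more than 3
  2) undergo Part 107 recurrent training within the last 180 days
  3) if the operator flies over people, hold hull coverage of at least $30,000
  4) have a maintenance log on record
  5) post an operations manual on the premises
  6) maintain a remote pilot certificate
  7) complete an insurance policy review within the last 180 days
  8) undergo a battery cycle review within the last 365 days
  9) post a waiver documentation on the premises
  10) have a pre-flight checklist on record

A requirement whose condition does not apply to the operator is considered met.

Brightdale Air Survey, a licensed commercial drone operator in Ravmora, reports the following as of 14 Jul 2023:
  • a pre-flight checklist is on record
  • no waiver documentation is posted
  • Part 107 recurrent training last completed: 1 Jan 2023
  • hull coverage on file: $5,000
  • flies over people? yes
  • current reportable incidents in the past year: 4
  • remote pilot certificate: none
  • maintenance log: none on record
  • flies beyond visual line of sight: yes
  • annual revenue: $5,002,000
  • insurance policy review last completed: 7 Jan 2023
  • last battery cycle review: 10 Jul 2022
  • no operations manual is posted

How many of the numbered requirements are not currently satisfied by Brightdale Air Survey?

9

1. condition 'flies beyond visual line of sight' holds; reportable incidents in the past year 4 > 3 → not met
2. Part 107 recurrent training 194 days ago vs limit 180 → not met
3. condition 'flies over people' holds; hull coverage $5,000 < $30,000 → not met
4. maintenance log absent → not met
5. operations manual absent → not met
6. remote pilot certificate absent → not met
7. insurance policy review 188 days ago vs limit 180 → not met
8. battery cycle review 369 days ago vs limit 365 → not met
9. waiver documentation absent → not met
10. pre-flight checklist present → met
Not met: 9 of 10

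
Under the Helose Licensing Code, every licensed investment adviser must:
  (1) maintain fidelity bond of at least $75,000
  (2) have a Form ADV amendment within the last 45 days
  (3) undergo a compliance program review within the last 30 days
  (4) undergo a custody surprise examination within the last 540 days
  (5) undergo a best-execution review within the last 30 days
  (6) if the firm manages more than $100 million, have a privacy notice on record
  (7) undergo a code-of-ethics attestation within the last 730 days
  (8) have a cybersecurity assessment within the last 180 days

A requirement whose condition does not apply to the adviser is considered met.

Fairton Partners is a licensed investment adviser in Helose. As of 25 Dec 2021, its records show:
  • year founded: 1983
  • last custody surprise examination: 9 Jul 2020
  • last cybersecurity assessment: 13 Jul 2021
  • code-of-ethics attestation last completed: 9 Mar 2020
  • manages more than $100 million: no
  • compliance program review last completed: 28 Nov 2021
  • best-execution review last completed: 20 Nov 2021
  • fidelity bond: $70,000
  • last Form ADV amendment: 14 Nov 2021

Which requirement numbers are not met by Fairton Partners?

1. fidelity bond $70,000 < $75,000 → not met
2. Form ADV amendment 41 days ago vs limit 45 → met
3. compliance program review 27 days ago vs limit 30 → met
4. custody surprise examination 534 days ago vs limit 540 → met
5. best-execution review 35 days ago vs limit 30 → not met
6. condition 'manages more than $100 million' does not hold → requirement n/a → met
7. code-of-ethics attestation 656 days ago vs limit 730 → met
8. cybersecurity assessment 165 days ago vs limit 180 → met
Not met: 1, 5

1, 5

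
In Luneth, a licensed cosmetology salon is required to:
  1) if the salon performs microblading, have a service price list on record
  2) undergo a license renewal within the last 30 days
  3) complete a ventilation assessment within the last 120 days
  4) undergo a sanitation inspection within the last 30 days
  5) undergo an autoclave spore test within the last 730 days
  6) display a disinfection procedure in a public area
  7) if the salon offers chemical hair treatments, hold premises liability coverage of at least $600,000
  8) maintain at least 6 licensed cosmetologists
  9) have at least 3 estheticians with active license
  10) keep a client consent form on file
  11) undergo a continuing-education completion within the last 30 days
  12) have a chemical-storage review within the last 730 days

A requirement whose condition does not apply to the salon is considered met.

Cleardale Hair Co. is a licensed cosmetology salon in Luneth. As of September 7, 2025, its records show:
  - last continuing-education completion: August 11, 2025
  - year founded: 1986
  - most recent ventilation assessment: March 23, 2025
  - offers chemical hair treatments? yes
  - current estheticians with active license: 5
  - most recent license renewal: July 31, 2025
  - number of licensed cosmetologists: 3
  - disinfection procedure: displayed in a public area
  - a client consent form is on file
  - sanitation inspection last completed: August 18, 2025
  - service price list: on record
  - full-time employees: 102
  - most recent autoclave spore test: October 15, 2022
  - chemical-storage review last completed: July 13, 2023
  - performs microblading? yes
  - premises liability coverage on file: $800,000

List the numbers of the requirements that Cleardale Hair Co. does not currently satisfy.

2, 3, 5, 8, 12

1. condition 'performs microblading' holds; service price list present → met
2. license renewal 38 days ago vs limit 30 → not met
3. ventilation assessment 168 days ago vs limit 120 → not met
4. sanitation inspection 20 days ago vs limit 30 → met
5. autoclave spore test 1058 days ago vs limit 730 → not met
6. disinfection procedure present → met
7. condition 'offers chemical hair treatments' holds; premises liability coverage $800,000 ≥ $600,000 → met
8. licensed cosmetologists 3 < 6 → not met
9. estheticians with active license 5 ≥ 3 → met
10. client consent form present → met
11. continuing-education completion 27 days ago vs limit 30 → met
12. chemical-storage review 787 days ago vs limit 730 → not met
Not met: 2, 3, 5, 8, 12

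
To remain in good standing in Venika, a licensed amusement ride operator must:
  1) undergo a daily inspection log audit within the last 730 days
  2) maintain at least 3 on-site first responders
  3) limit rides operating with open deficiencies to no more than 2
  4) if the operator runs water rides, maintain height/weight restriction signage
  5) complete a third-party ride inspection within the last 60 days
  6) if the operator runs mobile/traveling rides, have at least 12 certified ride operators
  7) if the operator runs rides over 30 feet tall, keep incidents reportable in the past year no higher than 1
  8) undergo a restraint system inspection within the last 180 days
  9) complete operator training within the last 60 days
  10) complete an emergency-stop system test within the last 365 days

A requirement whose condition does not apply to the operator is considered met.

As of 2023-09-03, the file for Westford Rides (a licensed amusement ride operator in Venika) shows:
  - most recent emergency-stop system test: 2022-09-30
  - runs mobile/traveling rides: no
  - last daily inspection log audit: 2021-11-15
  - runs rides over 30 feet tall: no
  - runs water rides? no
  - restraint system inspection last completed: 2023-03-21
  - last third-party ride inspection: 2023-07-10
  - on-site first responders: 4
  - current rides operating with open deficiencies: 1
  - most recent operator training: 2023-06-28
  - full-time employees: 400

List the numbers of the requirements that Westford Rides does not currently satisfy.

9

1. daily inspection log audit 657 days ago vs limit 730 → met
2. on-site first responders 4 ≥ 3 → met
3. rides operating with open deficiencies 1 ≤ 2 → met
4. condition 'runs water rides' does not hold → requirement n/a → met
5. third-party ride inspection 55 days ago vs limit 60 → met
6. condition 'runs mobile/traveling rides' does not hold → requirement n/a → met
7. condition 'runs rides over 30 feet tall' does not hold → requirement n/a → met
8. restraint system inspection 166 days ago vs limit 180 → met
9. operator training 67 days ago vs limit 60 → not met
10. emergency-stop system test 338 days ago vs limit 365 → met
Not met: 9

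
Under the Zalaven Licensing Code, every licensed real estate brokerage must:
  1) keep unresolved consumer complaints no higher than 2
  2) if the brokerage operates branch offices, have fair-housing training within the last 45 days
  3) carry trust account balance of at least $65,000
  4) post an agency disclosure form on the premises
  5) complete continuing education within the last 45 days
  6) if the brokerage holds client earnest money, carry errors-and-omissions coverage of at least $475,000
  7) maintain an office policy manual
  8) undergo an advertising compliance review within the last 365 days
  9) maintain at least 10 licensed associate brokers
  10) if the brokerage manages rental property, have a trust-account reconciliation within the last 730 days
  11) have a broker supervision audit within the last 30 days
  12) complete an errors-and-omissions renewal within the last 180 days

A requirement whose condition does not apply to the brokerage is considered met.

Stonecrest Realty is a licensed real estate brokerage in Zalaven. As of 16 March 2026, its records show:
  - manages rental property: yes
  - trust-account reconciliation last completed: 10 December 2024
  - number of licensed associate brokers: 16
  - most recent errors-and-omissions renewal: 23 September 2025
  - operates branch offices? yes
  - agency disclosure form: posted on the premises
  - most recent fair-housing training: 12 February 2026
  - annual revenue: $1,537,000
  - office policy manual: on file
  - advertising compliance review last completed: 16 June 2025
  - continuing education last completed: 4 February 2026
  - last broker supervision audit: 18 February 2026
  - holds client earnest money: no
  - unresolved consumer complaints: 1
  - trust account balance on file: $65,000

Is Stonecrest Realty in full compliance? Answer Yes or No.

1. unresolved consumer complaints 1 ≤ 2 → met
2. condition 'operates branch offices' holds; fair-housing training 32 days ago vs limit 45 → met
3. trust account balance $65,000 ≥ $65,000 → met
4. agency disclosure form present → met
5. continuing education 40 days ago vs limit 45 → met
6. condition 'holds client earnest money' does not hold → requirement n/a → met
7. office policy manual present → met
8. advertising compliance review 273 days ago vs limit 365 → met
9. licensed associate brokers 16 ≥ 10 → met
10. condition 'manages rental property' holds; trust-account reconciliation 461 days ago vs limit 730 → met
11. broker supervision audit 26 days ago vs limit 30 → met
12. errors-and-omissions renewal 174 days ago vs limit 180 → met
All met.

Yes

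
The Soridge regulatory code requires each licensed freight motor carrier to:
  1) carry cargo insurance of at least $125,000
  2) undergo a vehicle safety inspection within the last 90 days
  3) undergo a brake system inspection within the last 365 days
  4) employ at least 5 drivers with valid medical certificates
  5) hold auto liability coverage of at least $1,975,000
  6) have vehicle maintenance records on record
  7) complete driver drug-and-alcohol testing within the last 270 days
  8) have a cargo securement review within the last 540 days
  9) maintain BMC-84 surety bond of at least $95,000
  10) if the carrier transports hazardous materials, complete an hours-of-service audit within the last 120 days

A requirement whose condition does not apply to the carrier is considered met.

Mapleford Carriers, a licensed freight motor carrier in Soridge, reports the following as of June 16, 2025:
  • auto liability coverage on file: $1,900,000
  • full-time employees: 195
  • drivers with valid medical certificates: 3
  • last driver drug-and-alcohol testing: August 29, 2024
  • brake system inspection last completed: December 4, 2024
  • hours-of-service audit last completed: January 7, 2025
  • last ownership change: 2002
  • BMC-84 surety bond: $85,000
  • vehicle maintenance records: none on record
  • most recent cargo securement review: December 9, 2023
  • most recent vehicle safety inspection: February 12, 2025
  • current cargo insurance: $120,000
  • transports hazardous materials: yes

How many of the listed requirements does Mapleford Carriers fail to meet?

1. cargo insurance $120,000 < $125,000 → not met
2. vehicle safety inspection 124 days ago vs limit 90 → not met
3. brake system inspection 194 days ago vs limit 365 → met
4. drivers with valid medical certificates 3 < 5 → not met
5. auto liability coverage $1,900,000 < $1,975,000 → not met
6. vehicle maintenance records absent → not met
7. driver drug-and-alcohol testing 291 days ago vs limit 270 → not met
8. cargo securement review 555 days ago vs limit 540 → not met
9. BMC-84 surety bond $85,000 < $95,000 → not met
10. condition 'transports hazardous materials' holds; hours-of-service audit 160 days ago vs limit 120 → not met
Not met: 9 of 10

9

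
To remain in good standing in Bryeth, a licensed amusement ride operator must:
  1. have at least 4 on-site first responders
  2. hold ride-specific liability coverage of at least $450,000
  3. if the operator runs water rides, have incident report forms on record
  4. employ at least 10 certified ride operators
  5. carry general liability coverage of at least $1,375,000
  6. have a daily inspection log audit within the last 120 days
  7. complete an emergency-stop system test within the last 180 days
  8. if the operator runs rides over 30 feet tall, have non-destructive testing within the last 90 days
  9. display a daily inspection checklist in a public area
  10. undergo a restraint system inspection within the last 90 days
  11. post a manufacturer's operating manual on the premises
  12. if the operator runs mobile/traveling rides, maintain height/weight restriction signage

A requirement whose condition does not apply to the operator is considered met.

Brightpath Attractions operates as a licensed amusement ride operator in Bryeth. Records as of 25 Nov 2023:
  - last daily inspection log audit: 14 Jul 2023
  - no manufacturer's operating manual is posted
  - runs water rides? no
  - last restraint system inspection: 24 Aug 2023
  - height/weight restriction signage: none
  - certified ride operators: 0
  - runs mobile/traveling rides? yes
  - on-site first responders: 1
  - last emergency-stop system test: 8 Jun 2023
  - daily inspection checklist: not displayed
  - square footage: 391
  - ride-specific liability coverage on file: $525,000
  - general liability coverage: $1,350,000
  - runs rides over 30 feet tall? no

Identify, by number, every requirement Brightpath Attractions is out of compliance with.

1, 4, 5, 6, 9, 10, 11, 12

1. on-site first responders 1 < 4 → not met
2. ride-specific liability coverage $525,000 ≥ $450,000 → met
3. condition 'runs water rides' does not hold → requirement n/a → met
4. certified ride operators 0 < 10 → not met
5. general liability coverage $1,350,000 < $1,375,000 → not met
6. daily inspection log audit 134 days ago vs limit 120 → not met
7. emergency-stop system test 170 days ago vs limit 180 → met
8. condition 'runs rides over 30 feet tall' does not hold → requirement n/a → met
9. daily inspection checklist absent → not met
10. restraint system inspection 93 days ago vs limit 90 → not met
11. manufacturer's operating manual absent → not met
12. condition 'runs mobile/traveling rides' holds; height/weight restriction signage absent → not met
Not met: 1, 4, 5, 6, 9, 10, 11, 12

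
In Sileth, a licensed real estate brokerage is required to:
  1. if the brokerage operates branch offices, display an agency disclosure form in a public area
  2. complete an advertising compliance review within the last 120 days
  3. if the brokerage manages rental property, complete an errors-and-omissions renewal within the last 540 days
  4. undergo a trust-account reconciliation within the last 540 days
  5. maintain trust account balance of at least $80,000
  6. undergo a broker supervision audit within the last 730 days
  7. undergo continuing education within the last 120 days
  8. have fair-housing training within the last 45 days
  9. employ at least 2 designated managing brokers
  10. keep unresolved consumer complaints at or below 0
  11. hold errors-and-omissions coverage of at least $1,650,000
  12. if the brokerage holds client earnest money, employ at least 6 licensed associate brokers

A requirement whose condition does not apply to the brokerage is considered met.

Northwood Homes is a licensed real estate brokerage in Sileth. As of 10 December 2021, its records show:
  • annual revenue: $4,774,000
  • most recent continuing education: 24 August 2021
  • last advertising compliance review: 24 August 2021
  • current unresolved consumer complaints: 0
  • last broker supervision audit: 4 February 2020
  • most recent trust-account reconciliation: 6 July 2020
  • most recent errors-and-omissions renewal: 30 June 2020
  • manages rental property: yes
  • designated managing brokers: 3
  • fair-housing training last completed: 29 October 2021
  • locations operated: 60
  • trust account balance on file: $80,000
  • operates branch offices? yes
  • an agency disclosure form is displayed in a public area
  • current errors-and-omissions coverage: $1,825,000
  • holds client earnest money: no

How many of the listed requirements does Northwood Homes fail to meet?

1. condition 'operates branch offices' holds; agency disclosure form present → met
2. advertising compliance review 108 days ago vs limit 120 → met
3. condition 'manages rental property' holds; errors-and-omissions renewal 528 days ago vs limit 540 → met
4. trust-account reconciliation 522 days ago vs limit 540 → met
5. trust account balance $80,000 ≥ $80,000 → met
6. broker supervision audit 675 days ago vs limit 730 → met
7. continuing education 108 days ago vs limit 120 → met
8. fair-housing training 42 days ago vs limit 45 → met
9. designated managing brokers 3 ≥ 2 → met
10. unresolved consumer complaints 0 ≤ 0 → met
11. errors-and-omissions coverage $1,825,000 ≥ $1,650,000 → met
12. condition 'holds client earnest money' does not hold → requirement n/a → met
Not met: 0 of 12

0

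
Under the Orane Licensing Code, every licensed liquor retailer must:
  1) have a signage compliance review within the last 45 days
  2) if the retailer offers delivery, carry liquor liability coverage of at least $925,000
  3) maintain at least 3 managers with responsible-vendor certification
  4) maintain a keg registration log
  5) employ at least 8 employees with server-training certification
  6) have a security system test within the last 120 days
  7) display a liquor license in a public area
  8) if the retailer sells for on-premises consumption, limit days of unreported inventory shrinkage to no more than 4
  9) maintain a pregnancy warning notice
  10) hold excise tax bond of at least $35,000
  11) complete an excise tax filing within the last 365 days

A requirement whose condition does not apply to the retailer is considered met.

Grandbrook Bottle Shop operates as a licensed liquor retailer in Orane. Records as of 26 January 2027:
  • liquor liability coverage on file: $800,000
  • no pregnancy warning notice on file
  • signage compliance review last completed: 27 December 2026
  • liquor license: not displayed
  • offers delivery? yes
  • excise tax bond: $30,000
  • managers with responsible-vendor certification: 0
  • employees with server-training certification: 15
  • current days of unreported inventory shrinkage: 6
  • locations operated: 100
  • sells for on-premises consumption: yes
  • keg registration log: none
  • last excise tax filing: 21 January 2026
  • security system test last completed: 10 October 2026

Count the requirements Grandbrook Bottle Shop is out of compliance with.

8

1. signage compliance review 30 days ago vs limit 45 → met
2. condition 'offers delivery' holds; liquor liability coverage $800,000 < $925,000 → not met
3. managers with responsible-vendor certification 0 < 3 → not met
4. keg registration log absent → not met
5. employees with server-training certification 15 ≥ 8 → met
6. security system test 108 days ago vs limit 120 → met
7. liquor license absent → not met
8. condition 'sells for on-premises consumption' holds; days of unreported inventory shrinkage 6 > 4 → not met
9. pregnancy warning notice absent → not met
10. excise tax bond $30,000 < $35,000 → not met
11. excise tax filing 370 days ago vs limit 365 → not met
Not met: 8 of 11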